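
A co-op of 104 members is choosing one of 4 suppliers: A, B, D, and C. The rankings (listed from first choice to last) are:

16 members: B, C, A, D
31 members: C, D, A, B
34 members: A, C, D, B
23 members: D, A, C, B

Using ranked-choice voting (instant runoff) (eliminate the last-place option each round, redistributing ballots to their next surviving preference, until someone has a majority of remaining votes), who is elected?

A

Round 1: A 34, B 16, D 23, C 31. Eliminate B.
Round 2: A 34, D 23, C 47. Eliminate D.
Round 3: A 57, C 47. A has a majority.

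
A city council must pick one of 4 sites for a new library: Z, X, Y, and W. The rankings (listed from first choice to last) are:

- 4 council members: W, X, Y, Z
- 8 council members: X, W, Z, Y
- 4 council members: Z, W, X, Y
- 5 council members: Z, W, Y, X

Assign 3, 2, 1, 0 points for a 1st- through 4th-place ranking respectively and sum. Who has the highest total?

W

Z: 4·0 + 8·1 + 4·3 + 5·3 = 35
X: 4·2 + 8·3 + 4·1 + 5·0 = 36
Y: 4·1 + 8·0 + 4·0 + 5·1 = 9
W: 4·3 + 8·2 + 4·2 + 5·2 = 46
W has the highest Borda score (46).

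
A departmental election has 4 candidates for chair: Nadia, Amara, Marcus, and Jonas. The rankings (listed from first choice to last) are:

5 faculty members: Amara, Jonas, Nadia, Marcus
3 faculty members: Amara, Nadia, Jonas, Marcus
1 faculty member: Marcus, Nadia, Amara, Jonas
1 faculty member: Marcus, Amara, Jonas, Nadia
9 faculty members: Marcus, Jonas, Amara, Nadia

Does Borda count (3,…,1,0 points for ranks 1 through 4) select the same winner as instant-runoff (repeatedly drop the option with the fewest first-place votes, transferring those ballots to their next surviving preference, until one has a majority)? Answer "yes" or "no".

no

Borda — scores: Nadia 13, Amara 36, Marcus 33, Jonas 32. Winner: Amara.
Instant-runoff — R1 Nadia 0, Amara 8, Marcus 11, Jonas 0 (Marcus winner). Winner: Marcus.
The two methods disagree.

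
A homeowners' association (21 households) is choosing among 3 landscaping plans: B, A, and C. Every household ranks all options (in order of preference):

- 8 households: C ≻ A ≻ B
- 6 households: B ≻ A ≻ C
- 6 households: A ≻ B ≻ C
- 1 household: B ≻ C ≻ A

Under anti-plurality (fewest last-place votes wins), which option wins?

A

Last-place votes: B 8, A 1, C 12.
A is ranked last by the fewest voters, so A wins.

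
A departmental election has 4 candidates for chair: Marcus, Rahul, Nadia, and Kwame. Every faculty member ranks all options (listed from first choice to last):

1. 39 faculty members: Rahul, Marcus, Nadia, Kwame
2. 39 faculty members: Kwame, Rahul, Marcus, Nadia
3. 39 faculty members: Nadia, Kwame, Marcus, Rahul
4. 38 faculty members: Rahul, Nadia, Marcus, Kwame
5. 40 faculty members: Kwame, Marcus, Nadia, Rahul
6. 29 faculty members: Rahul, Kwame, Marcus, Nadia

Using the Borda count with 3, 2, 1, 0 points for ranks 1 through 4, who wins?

Marcus: 39·2 + 39·1 + 39·1 + 38·1 + 40·2 + 29·1 = 303
Rahul: 39·3 + 39·2 + 39·0 + 38·3 + 40·0 + 29·3 = 396
Nadia: 39·1 + 39·0 + 39·3 + 38·2 + 40·1 + 29·0 = 272
Kwame: 39·0 + 39·3 + 39·2 + 38·0 + 40·3 + 29·2 = 373
Rahul has the highest Borda score (396).

Rahul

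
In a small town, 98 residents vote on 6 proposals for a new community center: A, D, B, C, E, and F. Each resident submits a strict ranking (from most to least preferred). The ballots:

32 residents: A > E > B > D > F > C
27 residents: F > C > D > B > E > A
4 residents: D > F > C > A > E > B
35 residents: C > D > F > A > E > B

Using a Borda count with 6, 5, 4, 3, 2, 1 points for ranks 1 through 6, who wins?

A: 32·6 + 27·1 + 4·3 + 35·3 = 336
D: 32·3 + 27·4 + 4·6 + 35·5 = 403
B: 32·4 + 27·3 + 4·1 + 35·1 = 248
C: 32·1 + 27·5 + 4·4 + 35·6 = 393
E: 32·5 + 27·2 + 4·2 + 35·2 = 292
F: 32·2 + 27·6 + 4·5 + 35·4 = 386
D has the highest Borda score (403).

D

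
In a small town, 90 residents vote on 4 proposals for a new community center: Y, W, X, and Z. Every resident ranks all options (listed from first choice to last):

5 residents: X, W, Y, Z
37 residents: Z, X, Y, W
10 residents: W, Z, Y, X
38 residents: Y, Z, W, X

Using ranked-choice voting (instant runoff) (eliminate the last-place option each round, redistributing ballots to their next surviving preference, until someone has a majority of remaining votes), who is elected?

Round 1: Y 38, W 10, X 5, Z 37. Eliminate X.
Round 2: Y 38, W 15, Z 37. Eliminate W.
Round 3: Y 43, Z 47. Z has a majority.

Z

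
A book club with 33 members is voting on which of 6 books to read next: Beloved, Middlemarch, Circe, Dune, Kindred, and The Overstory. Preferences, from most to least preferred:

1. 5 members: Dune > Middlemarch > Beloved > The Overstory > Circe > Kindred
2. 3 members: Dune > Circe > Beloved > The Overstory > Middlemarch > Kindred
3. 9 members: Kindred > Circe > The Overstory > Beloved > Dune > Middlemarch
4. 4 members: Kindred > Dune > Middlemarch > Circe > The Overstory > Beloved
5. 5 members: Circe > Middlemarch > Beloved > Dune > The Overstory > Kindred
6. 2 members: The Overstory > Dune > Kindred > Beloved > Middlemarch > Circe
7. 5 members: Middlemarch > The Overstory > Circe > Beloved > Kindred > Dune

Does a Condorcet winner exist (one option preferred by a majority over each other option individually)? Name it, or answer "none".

Circe vs Beloved: 26–7 for Circe.
Circe vs Middlemarch: 17–16 for Circe.
Circe vs Dune: 19–14 for Circe.
Circe vs Kindred: 18–15 for Circe.
Circe vs The Overstory: 21–12 for Circe.
Circe beats every other option head-to-head.

Circe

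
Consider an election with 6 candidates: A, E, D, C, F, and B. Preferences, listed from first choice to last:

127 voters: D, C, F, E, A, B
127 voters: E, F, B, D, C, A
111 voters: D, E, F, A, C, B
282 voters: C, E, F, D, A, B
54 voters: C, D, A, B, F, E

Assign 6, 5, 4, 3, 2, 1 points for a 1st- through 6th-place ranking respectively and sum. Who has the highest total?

A: 127·2 + 127·1 + 111·3 + 282·2 + 54·4 = 1494
E: 127·3 + 127·6 + 111·5 + 282·5 + 54·1 = 3162
D: 127·6 + 127·3 + 111·6 + 282·3 + 54·5 = 2925
C: 127·5 + 127·2 + 111·2 + 282·6 + 54·6 = 3127
F: 127·4 + 127·5 + 111·4 + 282·4 + 54·2 = 2823
B: 127·1 + 127·4 + 111·1 + 282·1 + 54·3 = 1190
E has the highest Borda score (3162).

E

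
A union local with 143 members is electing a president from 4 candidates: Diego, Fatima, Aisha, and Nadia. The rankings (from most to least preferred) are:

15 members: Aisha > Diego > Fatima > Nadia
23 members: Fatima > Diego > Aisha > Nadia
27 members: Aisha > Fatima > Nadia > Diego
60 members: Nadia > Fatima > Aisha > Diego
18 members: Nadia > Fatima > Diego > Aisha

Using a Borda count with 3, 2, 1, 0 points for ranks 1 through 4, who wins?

Diego: 15·2 + 23·2 + 27·0 + 60·0 + 18·1 = 94
Fatima: 15·1 + 23·3 + 27·2 + 60·2 + 18·2 = 294
Aisha: 15·3 + 23·1 + 27·3 + 60·1 + 18·0 = 209
Nadia: 15·0 + 23·0 + 27·1 + 60·3 + 18·3 = 261
Fatima has the highest Borda score (294).

Fatima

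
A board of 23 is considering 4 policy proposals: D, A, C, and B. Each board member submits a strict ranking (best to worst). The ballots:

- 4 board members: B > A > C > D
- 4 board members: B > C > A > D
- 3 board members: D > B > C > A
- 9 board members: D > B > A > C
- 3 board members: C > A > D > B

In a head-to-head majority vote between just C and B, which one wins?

Voters preferring C to B: 3; preferring B to C: 20.
B wins the head-to-head.

B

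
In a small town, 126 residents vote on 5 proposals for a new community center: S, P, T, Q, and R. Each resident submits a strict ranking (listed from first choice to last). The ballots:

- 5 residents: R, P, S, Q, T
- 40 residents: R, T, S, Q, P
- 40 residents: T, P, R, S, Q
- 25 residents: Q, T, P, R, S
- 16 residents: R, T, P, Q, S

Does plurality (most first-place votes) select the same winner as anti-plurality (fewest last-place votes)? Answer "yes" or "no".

Plurality — first-place votes: S 0, P 0, T 40, Q 25, R 61. Winner: R.
Anti-plurality — last-place votes: S 41, P 40, T 5, Q 40, R 0. Winner: R.
The two methods agree.

yes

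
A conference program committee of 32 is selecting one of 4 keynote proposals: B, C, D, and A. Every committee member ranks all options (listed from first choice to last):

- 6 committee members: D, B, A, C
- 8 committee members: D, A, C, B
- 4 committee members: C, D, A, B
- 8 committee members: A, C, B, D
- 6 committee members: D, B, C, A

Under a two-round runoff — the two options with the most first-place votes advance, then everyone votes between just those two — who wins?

D

Round 1 first-place votes: B 0, C 4, D 20, A 8.
D and A advance.
Runoff: D is preferred to A by 24 voters; A by 8.
D wins the runoff.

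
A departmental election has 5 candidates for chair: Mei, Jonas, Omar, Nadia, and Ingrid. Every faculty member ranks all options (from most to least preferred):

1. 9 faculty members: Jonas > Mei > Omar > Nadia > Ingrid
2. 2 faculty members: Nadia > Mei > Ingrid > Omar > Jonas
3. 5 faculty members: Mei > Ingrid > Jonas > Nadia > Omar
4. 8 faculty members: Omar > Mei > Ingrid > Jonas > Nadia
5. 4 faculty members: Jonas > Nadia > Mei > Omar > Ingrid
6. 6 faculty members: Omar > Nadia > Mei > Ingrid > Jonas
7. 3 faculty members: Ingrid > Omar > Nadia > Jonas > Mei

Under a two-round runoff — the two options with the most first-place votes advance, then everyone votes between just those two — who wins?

Round 1 first-place votes: Mei 5, Jonas 13, Omar 14, Nadia 2, Ingrid 3.
Omar and Jonas advance.
Runoff: Omar is preferred to Jonas by 19 voters; Jonas by 18.
Omar wins the runoff.

Omar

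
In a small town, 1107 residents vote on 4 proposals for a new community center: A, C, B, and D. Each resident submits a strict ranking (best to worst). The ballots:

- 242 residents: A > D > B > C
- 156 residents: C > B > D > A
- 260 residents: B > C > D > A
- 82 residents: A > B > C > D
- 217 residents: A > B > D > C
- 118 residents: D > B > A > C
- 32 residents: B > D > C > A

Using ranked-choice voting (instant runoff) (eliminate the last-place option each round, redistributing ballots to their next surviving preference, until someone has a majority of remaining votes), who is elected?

Round 1: A 541, C 156, B 292, D 118. Eliminate D.
Round 2: A 541, C 156, B 410. Eliminate C.
Round 3: A 541, B 566. B has a majority.

B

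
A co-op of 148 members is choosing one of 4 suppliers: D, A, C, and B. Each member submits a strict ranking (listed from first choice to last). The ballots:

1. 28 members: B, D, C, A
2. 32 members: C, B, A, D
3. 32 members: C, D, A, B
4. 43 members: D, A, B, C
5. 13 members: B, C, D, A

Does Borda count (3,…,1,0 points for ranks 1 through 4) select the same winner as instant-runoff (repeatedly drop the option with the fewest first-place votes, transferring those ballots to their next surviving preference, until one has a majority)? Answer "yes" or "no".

Borda — scores: D 262, A 150, C 246, B 230. Winner: D.
Instant-runoff — R1 D 43, A 0, C 64, B 41 (A out); R2 D 43, C 64, B 41 (B out); R3 D 71, C 77 (C winner). Winner: C.
The two methods disagree.

no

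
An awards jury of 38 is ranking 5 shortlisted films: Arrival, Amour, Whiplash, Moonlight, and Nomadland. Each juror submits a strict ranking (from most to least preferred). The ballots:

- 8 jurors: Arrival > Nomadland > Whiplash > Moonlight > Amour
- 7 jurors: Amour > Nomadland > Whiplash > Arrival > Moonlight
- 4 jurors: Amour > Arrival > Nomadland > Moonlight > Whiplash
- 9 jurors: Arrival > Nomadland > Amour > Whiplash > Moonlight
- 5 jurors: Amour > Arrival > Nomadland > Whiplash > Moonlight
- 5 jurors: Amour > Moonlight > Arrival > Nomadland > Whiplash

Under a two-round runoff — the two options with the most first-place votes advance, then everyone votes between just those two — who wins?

Amour

Round 1 first-place votes: Arrival 17, Amour 21, Whiplash 0, Moonlight 0, Nomadland 0.
Amour and Arrival advance.
Runoff: Amour is preferred to Arrival by 21 voters; Arrival by 17.
Amour wins the runoff.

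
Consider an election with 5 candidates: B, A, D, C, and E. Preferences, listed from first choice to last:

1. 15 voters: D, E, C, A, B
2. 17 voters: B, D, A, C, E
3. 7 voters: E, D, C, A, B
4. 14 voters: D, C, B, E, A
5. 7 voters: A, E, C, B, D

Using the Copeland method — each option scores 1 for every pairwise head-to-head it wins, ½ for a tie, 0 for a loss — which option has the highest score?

B: beats A and E; loses to D and C → score 2.
A: loses to B, D, C, and E → score 0.
D: beats B, A, C, and E → score 4.
C: beats B, A, and E; loses to D → score 3.
E: beats A; loses to B, D, and C → score 1.
D has the best pairwise record.

D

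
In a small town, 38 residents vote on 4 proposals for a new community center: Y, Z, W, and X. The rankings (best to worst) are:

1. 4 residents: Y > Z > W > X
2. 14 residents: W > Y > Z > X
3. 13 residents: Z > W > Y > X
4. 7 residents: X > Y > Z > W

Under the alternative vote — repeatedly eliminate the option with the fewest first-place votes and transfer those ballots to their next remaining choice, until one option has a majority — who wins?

Round 1: Y 4, Z 13, W 14, X 7. Eliminate Y.
Round 2: Z 17, W 14, X 7. Eliminate X.
Round 3: Z 24, W 14. Z has a majority.

Z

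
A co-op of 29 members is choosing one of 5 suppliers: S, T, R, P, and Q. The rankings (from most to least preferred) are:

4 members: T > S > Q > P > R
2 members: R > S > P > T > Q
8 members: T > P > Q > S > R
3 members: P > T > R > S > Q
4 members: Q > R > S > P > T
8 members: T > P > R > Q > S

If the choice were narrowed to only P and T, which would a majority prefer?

T

Voters preferring P to T: 9; preferring T to P: 20.
T wins the head-to-head.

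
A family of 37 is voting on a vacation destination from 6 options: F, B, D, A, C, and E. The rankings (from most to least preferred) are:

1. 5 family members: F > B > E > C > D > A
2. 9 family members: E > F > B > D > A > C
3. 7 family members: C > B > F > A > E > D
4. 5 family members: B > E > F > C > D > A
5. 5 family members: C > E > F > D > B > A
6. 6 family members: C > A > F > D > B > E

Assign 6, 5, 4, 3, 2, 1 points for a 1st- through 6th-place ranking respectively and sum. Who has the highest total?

F

F: 5·6 + 9·5 + 7·4 + 5·4 + 5·4 + 6·4 = 167
B: 5·5 + 9·4 + 7·5 + 5·6 + 5·2 + 6·2 = 148
D: 5·2 + 9·3 + 7·1 + 5·2 + 5·3 + 6·3 = 87
A: 5·1 + 9·2 + 7·3 + 5·1 + 5·1 + 6·5 = 84
C: 5·3 + 9·1 + 7·6 + 5·3 + 5·6 + 6·6 = 147
E: 5·4 + 9·6 + 7·2 + 5·5 + 5·5 + 6·1 = 144
F has the highest Borda score (167).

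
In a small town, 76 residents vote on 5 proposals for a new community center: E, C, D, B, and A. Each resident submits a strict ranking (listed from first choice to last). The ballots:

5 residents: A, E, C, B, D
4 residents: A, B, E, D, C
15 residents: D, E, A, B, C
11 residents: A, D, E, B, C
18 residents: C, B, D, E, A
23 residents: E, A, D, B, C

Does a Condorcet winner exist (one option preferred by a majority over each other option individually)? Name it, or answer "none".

Checking pairwise contests:
D beats E 44–32.
E beats C 58–18.
A beats D 43–33.
E beats B 54–22.
E beats A 56–20.
Every option loses at least one head-to-head, so there is no Condorcet winner.

none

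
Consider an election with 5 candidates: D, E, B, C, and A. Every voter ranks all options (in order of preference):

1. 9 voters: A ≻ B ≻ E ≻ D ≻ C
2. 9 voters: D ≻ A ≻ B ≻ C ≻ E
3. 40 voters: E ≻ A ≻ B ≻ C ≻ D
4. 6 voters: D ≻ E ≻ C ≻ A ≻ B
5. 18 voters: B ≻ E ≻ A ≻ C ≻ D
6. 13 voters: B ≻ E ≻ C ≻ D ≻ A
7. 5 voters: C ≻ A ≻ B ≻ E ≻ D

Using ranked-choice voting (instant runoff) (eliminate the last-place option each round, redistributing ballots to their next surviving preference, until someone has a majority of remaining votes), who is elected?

B

Round 1: D 15, E 40, B 31, C 5, A 9. Eliminate C.
Round 2: D 15, E 40, B 31, A 14. Eliminate A.
Round 3: D 15, E 40, B 45. Eliminate D.
Round 4: E 46, B 54. B has a majority.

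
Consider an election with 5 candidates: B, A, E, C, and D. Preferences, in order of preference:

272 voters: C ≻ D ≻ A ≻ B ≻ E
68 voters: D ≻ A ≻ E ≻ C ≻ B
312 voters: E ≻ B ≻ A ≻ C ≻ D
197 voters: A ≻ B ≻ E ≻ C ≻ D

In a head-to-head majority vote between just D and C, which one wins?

C

Voters preferring D to C: 68; preferring C to D: 781.
C wins the head-to-head.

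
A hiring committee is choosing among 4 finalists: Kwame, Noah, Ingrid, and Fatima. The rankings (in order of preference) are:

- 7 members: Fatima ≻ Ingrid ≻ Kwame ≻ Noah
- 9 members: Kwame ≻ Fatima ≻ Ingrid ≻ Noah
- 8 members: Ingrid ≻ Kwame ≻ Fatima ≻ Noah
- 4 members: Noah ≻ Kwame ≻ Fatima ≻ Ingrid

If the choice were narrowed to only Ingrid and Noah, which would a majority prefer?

Ingrid

Voters preferring Ingrid to Noah: 24; preferring Noah to Ingrid: 4.
Ingrid wins the head-to-head.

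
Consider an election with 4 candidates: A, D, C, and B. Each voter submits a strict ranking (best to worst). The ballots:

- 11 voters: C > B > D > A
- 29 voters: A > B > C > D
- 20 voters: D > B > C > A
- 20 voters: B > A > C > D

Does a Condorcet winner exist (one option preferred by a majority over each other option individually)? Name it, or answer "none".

B vs A: 51–29 for B.
B vs D: 60–20 for B.
B vs C: 69–11 for B.
B beats every other option head-to-head.

B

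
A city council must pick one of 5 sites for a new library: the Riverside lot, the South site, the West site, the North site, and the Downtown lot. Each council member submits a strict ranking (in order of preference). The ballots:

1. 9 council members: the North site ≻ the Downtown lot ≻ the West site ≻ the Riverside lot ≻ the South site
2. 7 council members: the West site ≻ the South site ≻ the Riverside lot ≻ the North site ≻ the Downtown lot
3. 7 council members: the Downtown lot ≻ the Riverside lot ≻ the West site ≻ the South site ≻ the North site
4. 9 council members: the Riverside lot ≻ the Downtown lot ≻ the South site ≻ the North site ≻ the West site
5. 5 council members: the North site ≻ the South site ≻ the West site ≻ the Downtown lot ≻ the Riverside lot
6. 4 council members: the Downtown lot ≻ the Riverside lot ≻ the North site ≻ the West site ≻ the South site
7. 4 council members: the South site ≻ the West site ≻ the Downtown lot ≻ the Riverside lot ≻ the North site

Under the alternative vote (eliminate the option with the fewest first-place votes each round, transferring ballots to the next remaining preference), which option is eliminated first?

Round 1: the Riverside lot 9, the South site 4, the West site 7, the North site 14, the Downtown lot 11. Eliminate the South site.

the South site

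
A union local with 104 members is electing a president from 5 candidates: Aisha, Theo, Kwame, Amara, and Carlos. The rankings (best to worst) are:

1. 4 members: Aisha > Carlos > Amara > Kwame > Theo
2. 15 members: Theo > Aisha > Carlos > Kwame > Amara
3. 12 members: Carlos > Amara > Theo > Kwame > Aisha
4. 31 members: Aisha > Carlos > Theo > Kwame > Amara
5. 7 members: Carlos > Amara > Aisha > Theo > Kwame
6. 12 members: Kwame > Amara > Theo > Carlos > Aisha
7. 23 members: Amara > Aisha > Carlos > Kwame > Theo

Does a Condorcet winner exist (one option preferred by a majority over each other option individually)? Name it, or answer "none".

none

Checking pairwise contests:
Amara beats Aisha 54–50.
Aisha beats Theo 65–39.
Aisha beats Kwame 80–24.
Kwame beats Amara 58–46.
Aisha beats Carlos 73–31.
Every option loses at least one head-to-head, so there is no Condorcet winner.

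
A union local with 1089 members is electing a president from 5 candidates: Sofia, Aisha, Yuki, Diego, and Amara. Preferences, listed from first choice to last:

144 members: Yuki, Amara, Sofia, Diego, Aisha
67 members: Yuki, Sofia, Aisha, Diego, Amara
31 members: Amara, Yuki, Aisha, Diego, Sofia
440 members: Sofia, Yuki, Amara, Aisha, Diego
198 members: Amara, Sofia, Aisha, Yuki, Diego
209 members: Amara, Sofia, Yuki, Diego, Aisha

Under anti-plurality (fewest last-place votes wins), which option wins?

Yuki

Last-place votes: Sofia 31, Aisha 353, Yuki 0, Diego 638, Amara 67.
Yuki is ranked last by the fewest voters, so Yuki wins.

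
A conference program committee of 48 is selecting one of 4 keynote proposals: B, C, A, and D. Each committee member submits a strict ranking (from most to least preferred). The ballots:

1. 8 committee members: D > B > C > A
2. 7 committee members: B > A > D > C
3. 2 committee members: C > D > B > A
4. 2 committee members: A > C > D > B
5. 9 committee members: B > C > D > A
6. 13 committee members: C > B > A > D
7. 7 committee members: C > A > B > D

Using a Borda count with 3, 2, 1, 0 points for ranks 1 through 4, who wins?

B: 8·2 + 7·3 + 2·1 + 2·0 + 9·3 + 13·2 + 7·1 = 99
C: 8·1 + 7·0 + 2·3 + 2·2 + 9·2 + 13·3 + 7·3 = 96
A: 8·0 + 7·2 + 2·0 + 2·3 + 9·0 + 13·1 + 7·2 = 47
D: 8·3 + 7·1 + 2·2 + 2·1 + 9·1 + 13·0 + 7·0 = 46
B has the highest Borda score (99).

B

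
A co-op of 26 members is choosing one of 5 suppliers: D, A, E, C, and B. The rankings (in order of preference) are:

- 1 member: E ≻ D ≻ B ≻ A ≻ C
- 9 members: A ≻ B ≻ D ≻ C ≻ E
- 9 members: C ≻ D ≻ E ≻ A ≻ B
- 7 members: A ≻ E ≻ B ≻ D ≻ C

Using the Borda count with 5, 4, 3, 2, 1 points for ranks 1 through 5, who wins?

A

D: 1·4 + 9·3 + 9·4 + 7·2 = 81
A: 1·2 + 9·5 + 9·2 + 7·5 = 100
E: 1·5 + 9·1 + 9·3 + 7·4 = 69
C: 1·1 + 9·2 + 9·5 + 7·1 = 71
B: 1·3 + 9·4 + 9·1 + 7·3 = 69
A has the highest Borda score (100).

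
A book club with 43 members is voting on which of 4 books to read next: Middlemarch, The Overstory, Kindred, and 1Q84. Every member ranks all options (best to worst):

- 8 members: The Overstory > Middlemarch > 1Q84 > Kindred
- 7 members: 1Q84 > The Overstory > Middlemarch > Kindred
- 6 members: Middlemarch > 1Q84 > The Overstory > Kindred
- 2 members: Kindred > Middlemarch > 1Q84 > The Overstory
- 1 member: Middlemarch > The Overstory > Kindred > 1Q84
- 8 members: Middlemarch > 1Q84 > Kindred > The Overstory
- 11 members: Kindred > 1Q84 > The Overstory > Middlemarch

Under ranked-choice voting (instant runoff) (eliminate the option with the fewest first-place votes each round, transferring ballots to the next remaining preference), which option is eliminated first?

1Q84

Round 1: Middlemarch 15, The Overstory 8, Kindred 13, 1Q84 7. Eliminate 1Q84.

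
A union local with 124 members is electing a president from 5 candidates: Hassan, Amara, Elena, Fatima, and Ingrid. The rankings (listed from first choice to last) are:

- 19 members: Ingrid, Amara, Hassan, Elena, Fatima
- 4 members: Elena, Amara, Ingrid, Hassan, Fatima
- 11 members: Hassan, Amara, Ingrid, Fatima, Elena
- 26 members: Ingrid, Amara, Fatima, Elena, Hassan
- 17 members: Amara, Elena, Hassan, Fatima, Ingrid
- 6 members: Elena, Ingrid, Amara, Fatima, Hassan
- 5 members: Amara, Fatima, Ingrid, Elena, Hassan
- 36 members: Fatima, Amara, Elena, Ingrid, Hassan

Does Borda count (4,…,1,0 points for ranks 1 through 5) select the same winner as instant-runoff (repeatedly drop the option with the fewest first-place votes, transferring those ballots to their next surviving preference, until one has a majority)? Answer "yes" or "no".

yes

Borda — scores: Hassan 120, Amara 388, Elena 213, Fatima 245, Ingrid 274. Winner: Amara.
Instant-runoff — R1 Hassan 11, Amara 22, Elena 10, Fatima 36, Ingrid 45 (Elena out); R2 Hassan 11, Amara 26, Fatima 36, Ingrid 51 (Hassan out); R3 Amara 37, Fatima 36, Ingrid 51 (Fatima out); R4 Amara 73, Ingrid 51 (Amara winner). Winner: Amara.
The two methods agree.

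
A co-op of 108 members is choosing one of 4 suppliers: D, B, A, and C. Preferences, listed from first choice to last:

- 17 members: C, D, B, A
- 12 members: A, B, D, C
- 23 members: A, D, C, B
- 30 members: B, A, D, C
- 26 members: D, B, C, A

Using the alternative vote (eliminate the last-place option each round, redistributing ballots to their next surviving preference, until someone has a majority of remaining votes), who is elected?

Round 1: D 26, B 30, A 35, C 17. Eliminate C.
Round 2: D 43, B 30, A 35. Eliminate B.
Round 3: D 43, A 65. A has a majority.

A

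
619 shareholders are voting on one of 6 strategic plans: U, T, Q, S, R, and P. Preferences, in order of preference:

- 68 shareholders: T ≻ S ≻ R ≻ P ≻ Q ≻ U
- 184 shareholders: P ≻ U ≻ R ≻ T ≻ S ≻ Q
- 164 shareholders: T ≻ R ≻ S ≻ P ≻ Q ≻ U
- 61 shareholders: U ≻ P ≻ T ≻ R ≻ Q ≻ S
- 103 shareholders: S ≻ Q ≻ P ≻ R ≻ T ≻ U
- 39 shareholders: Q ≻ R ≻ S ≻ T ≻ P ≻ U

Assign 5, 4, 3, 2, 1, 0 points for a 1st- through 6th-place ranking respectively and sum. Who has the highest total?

U: 68·0 + 184·4 + 164·0 + 61·5 + 103·0 + 39·0 = 1041
T: 68·5 + 184·2 + 164·5 + 61·3 + 103·1 + 39·2 = 1892
Q: 68·1 + 184·0 + 164·1 + 61·1 + 103·4 + 39·5 = 900
S: 68·4 + 184·1 + 164·3 + 61·0 + 103·5 + 39·3 = 1580
R: 68·3 + 184·3 + 164·4 + 61·2 + 103·2 + 39·4 = 1896
P: 68·2 + 184·5 + 164·2 + 61·4 + 103·3 + 39·1 = 1976
P has the highest Borda score (1976).

P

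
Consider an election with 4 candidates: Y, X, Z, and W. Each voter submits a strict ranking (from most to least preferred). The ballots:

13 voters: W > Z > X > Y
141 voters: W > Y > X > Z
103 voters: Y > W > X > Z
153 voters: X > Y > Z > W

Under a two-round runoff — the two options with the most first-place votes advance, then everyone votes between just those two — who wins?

W

Round 1 first-place votes: Y 103, X 153, Z 0, W 154.
W and X advance.
Runoff: W is preferred to X by 257 voters; X by 153.
W wins the runoff.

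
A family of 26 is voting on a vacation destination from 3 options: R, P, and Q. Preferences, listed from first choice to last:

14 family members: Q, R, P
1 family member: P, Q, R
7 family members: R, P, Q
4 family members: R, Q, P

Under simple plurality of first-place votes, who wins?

Q

First-place votes: R 11, P 1, Q 14.
Q has the most first-place votes.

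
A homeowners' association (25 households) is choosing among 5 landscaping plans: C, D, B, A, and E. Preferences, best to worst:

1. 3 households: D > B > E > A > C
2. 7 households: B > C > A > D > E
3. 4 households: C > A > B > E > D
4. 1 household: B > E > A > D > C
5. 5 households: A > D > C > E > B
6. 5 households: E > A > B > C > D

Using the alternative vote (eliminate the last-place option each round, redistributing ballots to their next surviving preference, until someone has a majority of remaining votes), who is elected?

A

Round 1: C 4, D 3, B 8, A 5, E 5. Eliminate D.
Round 2: C 4, B 11, A 5, E 5. Eliminate C.
Round 3: B 11, A 9, E 5. Eliminate E.
Round 4: B 11, A 14. A has a majority.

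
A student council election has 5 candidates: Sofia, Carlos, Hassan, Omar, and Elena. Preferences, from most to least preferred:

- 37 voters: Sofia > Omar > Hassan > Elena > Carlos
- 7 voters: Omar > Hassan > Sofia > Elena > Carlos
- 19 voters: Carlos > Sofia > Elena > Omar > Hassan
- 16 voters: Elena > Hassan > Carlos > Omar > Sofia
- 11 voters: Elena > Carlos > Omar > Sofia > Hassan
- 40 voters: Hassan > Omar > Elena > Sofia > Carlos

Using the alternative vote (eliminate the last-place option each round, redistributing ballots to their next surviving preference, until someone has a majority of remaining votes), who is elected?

Sofia

Round 1: Sofia 37, Carlos 19, Hassan 40, Omar 7, Elena 27. Eliminate Omar.
Round 2: Sofia 37, Carlos 19, Hassan 47, Elena 27. Eliminate Carlos.
Round 3: Sofia 56, Hassan 47, Elena 27. Eliminate Elena.
Round 4: Sofia 67, Hassan 63. Sofia has a majority.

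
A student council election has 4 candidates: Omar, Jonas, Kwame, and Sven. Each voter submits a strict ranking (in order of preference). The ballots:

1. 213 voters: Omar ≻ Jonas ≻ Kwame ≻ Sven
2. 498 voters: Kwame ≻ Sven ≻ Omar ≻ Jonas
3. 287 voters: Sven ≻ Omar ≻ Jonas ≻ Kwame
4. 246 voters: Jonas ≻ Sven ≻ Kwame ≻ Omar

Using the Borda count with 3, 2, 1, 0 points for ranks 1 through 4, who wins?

Omar: 213·3 + 498·1 + 287·2 + 246·0 = 1711
Jonas: 213·2 + 498·0 + 287·1 + 246·3 = 1451
Kwame: 213·1 + 498·3 + 287·0 + 246·1 = 1953
Sven: 213·0 + 498·2 + 287·3 + 246·2 = 2349
Sven has the highest Borda score (2349).

Sven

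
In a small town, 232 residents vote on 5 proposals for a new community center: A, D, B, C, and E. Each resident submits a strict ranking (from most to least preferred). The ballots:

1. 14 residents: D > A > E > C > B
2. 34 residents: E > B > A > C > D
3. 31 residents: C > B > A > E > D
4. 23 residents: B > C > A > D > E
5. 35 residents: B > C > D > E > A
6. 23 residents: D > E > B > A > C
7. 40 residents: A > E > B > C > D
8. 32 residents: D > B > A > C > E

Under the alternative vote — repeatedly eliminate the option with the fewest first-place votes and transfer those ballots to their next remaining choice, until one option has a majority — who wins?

Round 1: A 40, D 69, B 58, C 31, E 34. Eliminate C.
Round 2: A 40, D 69, B 89, E 34. Eliminate E.
Round 3: A 40, D 69, B 123. B has a majority.

B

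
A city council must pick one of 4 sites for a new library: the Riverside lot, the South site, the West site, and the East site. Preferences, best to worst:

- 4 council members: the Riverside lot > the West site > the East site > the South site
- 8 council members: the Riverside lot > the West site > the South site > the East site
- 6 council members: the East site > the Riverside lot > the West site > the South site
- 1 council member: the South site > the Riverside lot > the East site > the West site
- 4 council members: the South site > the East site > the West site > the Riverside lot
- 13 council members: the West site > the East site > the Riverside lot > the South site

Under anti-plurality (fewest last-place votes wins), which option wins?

the West site

Last-place votes: the Riverside lot 4, the South site 23, the West site 1, the East site 8.
the West site is ranked last by the fewest voters, so the West site wins.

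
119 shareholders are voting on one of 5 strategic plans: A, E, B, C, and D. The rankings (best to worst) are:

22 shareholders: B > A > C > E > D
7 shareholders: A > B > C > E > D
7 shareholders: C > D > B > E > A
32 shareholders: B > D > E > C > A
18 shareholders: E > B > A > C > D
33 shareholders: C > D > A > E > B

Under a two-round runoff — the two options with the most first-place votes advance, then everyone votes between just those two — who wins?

B

Round 1 first-place votes: A 7, E 18, B 54, C 40, D 0.
B and C advance.
Runoff: B is preferred to C by 79 voters; C by 40.
B wins the runoff.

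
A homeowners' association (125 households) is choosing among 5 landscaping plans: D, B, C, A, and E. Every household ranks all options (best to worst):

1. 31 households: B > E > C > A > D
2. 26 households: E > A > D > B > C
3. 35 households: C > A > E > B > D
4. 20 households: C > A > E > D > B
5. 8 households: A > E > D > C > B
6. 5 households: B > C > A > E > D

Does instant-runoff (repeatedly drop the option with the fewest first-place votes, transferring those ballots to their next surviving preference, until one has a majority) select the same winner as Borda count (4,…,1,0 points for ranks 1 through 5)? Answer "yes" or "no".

no

Instant-runoff — R1 D 0, B 36, C 55, A 8, E 26 (D out); R2 B 36, C 55, A 8, E 26 (A out); R3 B 36, C 55, E 34 (E out); R4 B 62, C 63 (C winner). Winner: C.
Borda — scores: D 88, B 205, C 305, A 316, E 336. Winner: E.
The two methods disagree.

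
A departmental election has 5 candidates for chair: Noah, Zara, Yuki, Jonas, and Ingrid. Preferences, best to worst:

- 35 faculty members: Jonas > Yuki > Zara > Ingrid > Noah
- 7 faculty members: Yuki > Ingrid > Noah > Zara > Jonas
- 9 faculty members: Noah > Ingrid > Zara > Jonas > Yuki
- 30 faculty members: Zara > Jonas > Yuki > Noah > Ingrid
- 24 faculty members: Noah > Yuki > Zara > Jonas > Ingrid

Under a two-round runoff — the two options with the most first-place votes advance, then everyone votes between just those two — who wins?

Jonas

Round 1 first-place votes: Noah 33, Zara 30, Yuki 7, Jonas 35, Ingrid 0.
Jonas and Noah advance.
Runoff: Jonas is preferred to Noah by 65 voters; Noah by 40.
Jonas wins the runoff.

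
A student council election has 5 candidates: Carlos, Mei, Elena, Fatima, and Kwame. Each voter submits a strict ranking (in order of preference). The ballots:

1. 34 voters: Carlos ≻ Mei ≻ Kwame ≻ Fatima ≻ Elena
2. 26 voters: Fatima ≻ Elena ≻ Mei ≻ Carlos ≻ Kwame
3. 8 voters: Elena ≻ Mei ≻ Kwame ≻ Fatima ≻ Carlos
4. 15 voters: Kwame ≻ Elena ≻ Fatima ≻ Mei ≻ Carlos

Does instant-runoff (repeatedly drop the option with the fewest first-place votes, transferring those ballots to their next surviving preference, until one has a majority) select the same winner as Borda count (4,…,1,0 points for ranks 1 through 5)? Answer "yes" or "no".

no

Instant-runoff — R1 Carlos 34, Mei 0, Elena 8, Fatima 26, Kwame 15 (Mei out); R2 Carlos 34, Elena 8, Fatima 26, Kwame 15 (Elena out); R3 Carlos 34, Fatima 26, Kwame 23 (Kwame out); R4 Carlos 34, Fatima 49 (Fatima winner). Winner: Fatima.
Borda — scores: Carlos 162, Mei 193, Elena 155, Fatima 176, Kwame 144. Winner: Mei.
The two methods disagree.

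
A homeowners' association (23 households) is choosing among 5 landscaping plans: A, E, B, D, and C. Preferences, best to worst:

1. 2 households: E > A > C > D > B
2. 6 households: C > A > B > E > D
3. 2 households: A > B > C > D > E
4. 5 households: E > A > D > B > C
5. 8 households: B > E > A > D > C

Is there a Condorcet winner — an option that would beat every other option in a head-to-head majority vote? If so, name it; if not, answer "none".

none

Checking pairwise contests:
E beats A 15–8.
B beats E 16–7.
A beats B 15–8.
A beats D 23–0.
A beats C 17–6.
Every option loses at least one head-to-head, so there is no Condorcet winner.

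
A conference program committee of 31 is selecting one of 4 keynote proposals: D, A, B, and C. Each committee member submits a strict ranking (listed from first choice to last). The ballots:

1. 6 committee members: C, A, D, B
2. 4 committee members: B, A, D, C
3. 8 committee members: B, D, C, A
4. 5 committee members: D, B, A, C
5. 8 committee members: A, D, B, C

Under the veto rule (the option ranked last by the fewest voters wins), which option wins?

Last-place votes: D 0, A 8, B 6, C 17.
D is ranked last by the fewest voters, so D wins.

D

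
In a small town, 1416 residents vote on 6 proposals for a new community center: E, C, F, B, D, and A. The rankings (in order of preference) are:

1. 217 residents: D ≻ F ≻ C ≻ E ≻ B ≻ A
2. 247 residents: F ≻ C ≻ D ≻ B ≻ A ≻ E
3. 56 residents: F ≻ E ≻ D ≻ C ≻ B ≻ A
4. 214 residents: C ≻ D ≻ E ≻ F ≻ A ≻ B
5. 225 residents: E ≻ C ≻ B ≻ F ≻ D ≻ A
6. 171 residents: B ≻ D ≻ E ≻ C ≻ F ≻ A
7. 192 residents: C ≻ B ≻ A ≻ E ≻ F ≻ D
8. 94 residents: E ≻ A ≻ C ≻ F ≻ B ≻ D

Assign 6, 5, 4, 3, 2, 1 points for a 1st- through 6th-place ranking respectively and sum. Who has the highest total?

C

E: 217·3 + 247·1 + 56·5 + 214·4 + 225·6 + 171·4 + 192·3 + 94·6 = 5208
C: 217·4 + 247·5 + 56·3 + 214·6 + 225·5 + 171·3 + 192·6 + 94·4 = 6721
F: 217·5 + 247·6 + 56·6 + 214·3 + 225·3 + 171·2 + 192·2 + 94·3 = 5228
B: 217·2 + 247·3 + 56·2 + 214·1 + 225·4 + 171·6 + 192·5 + 94·2 = 4575
D: 217·6 + 247·4 + 56·4 + 214·5 + 225·2 + 171·5 + 192·1 + 94·1 = 5175
A: 217·1 + 247·2 + 56·1 + 214·2 + 225·1 + 171·1 + 192·4 + 94·5 = 2829
C has the highest Borda score (6721).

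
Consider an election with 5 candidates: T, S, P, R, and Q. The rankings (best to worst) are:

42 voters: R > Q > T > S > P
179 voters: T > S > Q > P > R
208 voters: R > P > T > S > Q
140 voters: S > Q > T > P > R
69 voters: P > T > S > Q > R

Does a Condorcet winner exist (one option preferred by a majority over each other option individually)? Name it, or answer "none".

T vs S: 498–140 for T.
T vs P: 361–277 for T.
T vs R: 388–250 for T.
T vs Q: 456–182 for T.
T beats every other option head-to-head.

T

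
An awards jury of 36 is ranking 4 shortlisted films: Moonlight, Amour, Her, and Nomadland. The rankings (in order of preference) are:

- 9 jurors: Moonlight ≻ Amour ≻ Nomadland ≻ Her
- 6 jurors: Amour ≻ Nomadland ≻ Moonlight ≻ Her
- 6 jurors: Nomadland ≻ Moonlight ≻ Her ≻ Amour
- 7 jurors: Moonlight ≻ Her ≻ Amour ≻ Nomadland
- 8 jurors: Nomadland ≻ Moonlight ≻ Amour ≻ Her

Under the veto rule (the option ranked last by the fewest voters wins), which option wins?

Last-place votes: Moonlight 0, Amour 6, Her 23, Nomadland 7.
Moonlight is ranked last by the fewest voters, so Moonlight wins.

Moonlight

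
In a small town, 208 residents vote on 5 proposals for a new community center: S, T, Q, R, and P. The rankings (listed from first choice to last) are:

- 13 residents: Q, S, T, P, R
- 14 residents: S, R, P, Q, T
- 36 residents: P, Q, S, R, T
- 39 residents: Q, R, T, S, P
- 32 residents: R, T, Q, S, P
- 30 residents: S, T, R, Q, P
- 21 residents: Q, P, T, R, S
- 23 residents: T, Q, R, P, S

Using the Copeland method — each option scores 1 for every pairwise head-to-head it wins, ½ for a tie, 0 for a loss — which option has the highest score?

S: beats P; loses to T, Q, and R → score 1.
T: beats S and P; loses to Q and R → score 2.
Q: beats S, T, R, and P → score 4.
R: beats S, T, and P; loses to Q → score 3.
P: loses to S, T, Q, and R → score 0.
Q has the best pairwise record.

Q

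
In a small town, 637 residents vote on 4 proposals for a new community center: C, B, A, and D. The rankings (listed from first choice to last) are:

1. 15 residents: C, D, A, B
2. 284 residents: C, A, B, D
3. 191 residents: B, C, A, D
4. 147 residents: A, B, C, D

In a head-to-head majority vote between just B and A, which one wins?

Voters preferring B to A: 191; preferring A to B: 446.
A wins the head-to-head.

A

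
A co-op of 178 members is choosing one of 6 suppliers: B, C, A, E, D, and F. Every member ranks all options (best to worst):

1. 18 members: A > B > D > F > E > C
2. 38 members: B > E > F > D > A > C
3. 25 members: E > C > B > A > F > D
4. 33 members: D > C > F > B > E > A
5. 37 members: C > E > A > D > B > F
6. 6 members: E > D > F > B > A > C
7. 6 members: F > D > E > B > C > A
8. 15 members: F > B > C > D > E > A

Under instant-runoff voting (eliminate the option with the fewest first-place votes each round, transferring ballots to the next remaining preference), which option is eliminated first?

A

Round 1: B 38, C 37, A 18, E 31, D 33, F 21. Eliminate A.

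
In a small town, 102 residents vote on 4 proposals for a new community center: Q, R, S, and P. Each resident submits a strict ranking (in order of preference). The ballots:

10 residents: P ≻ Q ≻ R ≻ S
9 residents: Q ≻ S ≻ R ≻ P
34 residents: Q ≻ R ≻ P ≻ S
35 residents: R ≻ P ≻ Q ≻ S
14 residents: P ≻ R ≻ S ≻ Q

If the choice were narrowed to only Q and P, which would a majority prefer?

Voters preferring Q to P: 43; preferring P to Q: 59.
P wins the head-to-head.

P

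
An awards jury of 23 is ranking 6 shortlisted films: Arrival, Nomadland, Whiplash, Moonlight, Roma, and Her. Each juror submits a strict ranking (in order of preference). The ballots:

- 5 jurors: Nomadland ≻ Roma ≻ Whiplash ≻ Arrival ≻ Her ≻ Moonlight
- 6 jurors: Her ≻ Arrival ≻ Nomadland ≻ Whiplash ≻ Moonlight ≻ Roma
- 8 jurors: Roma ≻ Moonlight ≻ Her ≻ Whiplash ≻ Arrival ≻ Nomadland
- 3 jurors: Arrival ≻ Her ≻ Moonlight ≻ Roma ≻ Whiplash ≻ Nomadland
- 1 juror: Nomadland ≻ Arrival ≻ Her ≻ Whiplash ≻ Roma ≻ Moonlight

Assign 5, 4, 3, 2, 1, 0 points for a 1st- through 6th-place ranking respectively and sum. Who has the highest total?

Arrival: 5·2 + 6·4 + 8·1 + 3·5 + 1·4 = 61
Nomadland: 5·5 + 6·3 + 8·0 + 3·0 + 1·5 = 48
Whiplash: 5·3 + 6·2 + 8·2 + 3·1 + 1·2 = 48
Moonlight: 5·0 + 6·1 + 8·4 + 3·3 + 1·0 = 47
Roma: 5·4 + 6·0 + 8·5 + 3·2 + 1·1 = 67
Her: 5·1 + 6·5 + 8·3 + 3·4 + 1·3 = 74
Her has the highest Borda score (74).

Her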